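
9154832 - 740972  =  8413860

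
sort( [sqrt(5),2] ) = [2,sqrt(5)]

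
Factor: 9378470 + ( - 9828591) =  - 7^1 * 64303^1= - 450121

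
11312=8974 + 2338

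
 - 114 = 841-955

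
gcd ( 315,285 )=15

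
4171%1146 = 733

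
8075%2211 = 1442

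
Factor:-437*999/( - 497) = 436563/497  =  3^3  *7^( - 1)*19^1*23^1*37^1*71^(-1 )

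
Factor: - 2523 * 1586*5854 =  - 23424652212 = - 2^2*3^1*13^1*29^2*61^1*2927^1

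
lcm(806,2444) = 75764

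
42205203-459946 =41745257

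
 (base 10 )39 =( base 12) 33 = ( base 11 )36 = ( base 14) 2b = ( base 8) 47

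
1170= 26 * 45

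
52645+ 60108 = 112753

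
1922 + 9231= 11153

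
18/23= 18/23 = 0.78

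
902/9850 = 451/4925 = 0.09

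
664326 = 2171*306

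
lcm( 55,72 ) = 3960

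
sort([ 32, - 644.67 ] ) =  [ - 644.67,32]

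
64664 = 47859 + 16805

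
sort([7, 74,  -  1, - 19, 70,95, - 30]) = [-30, - 19, - 1, 7,70,74,95] 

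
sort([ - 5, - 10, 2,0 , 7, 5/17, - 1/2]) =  [ - 10, - 5, - 1/2, 0,5/17 , 2, 7]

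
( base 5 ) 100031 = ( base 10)3141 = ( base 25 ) 50g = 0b110001000101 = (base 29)3l9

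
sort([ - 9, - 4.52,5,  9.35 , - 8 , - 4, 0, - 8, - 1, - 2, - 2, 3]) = [ - 9 ,-8, - 8, - 4.52, - 4, - 2 ,-2, - 1,0 , 3, 5, 9.35 ]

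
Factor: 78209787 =3^1*271^1*96199^1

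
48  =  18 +30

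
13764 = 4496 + 9268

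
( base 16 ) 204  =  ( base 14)28C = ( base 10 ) 516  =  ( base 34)f6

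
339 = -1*( - 339 )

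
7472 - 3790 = 3682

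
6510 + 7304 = 13814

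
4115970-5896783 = -1780813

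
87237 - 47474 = 39763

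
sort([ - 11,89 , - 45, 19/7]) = [ - 45, - 11, 19/7,  89 ] 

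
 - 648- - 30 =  - 618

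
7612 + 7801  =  15413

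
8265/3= 2755 = 2755.00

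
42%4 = 2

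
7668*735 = 5635980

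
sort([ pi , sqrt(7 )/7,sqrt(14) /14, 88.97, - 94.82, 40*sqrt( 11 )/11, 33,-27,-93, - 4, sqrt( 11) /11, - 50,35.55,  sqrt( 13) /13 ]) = [ - 94.82,-93, - 50, - 27, - 4, sqrt(14 ) /14, sqrt(13 ) /13, sqrt (11 ) /11,sqrt(7)/7 , pi,40*sqrt( 11)/11,33, 35.55,  88.97 ] 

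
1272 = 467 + 805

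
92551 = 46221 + 46330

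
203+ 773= 976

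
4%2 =0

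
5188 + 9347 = 14535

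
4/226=2/113 = 0.02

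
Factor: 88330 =2^1*5^1*11^2*73^1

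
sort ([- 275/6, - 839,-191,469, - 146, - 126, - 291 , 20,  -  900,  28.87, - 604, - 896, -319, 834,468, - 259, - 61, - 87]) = [ -900, - 896,  -  839, - 604,-319,- 291,  -  259, - 191,-146,-126, - 87, - 61,- 275/6,20,  28.87, 468,  469,834 ] 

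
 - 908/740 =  - 227/185 = - 1.23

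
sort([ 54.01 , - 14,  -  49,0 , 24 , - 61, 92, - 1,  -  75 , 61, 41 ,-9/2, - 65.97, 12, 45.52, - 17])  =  [- 75, - 65.97, - 61 , - 49  , - 17, - 14, - 9/2 , - 1, 0,12,24,41,45.52,54.01,61 , 92] 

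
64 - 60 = 4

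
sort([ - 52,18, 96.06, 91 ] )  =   [- 52,18, 91 , 96.06 ] 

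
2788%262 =168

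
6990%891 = 753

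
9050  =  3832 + 5218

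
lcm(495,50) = 4950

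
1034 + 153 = 1187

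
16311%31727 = 16311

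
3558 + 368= 3926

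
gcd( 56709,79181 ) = 1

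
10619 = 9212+1407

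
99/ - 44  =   - 3 + 3/4 = - 2.25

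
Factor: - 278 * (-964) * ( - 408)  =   - 2^6*3^1*17^1*139^1*241^1 = - 109340736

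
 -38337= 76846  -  115183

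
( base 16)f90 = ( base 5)111414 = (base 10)3984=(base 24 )6M0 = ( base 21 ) 90F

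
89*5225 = 465025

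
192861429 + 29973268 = 222834697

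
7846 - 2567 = 5279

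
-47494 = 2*(-23747) 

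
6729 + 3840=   10569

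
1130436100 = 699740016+430696084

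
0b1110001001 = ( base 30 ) 105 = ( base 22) 1j3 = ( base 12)635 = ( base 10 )905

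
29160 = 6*4860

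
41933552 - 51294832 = - 9361280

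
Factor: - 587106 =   -  2^1 * 3^2*13^2*193^1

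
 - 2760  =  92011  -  94771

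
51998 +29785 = 81783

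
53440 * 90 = 4809600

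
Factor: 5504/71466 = 64/831  =  2^6*3^ (-1)*277^( - 1)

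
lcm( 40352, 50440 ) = 201760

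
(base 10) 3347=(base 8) 6423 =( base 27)4fq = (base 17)B9F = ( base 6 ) 23255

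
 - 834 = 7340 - 8174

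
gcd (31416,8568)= 2856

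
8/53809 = 8/53809 = 0.00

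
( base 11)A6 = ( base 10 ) 116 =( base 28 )44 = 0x74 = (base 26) 4c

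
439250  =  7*62750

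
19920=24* 830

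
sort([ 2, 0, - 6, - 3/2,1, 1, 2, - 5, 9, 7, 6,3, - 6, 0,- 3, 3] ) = [-6, - 6,- 5, - 3, - 3/2, 0, 0, 1, 1  ,  2, 2,3,  3 , 6,7 , 9 ]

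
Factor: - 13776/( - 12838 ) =2^3*3^1*7^( - 1 ) *41^1 *131^( - 1)   =  984/917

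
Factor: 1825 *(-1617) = -2951025 = -3^1* 5^2*7^2 * 11^1*73^1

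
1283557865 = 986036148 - -297521717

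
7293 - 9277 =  - 1984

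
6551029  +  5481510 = 12032539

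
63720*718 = 45750960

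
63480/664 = 7935/83 = 95.60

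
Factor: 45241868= 2^2 * 7^1*1615781^1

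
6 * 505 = 3030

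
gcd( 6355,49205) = 5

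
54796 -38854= 15942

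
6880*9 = 61920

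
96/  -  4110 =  - 16/685= - 0.02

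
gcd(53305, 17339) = 7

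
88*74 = 6512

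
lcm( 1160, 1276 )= 12760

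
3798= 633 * 6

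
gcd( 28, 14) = 14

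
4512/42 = 752/7= 107.43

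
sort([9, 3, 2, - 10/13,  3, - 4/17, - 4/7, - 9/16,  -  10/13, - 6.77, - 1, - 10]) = [-10, - 6.77, - 1, - 10/13, - 10/13, - 4/7 , - 9/16,- 4/17, 2, 3,3, 9 ]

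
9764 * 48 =468672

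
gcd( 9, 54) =9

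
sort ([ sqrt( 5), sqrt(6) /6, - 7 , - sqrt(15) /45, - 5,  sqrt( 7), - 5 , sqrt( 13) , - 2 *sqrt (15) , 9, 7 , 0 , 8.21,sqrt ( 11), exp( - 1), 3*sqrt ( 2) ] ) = [ - 2*sqrt(15), - 7, - 5,-5, - sqrt( 15 )/45,0,exp (  -  1), sqrt( 6) /6, sqrt (5 ), sqrt(7), sqrt(11),  sqrt (13),3*sqrt( 2) , 7,8.21,9]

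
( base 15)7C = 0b1110101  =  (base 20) 5h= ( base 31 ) 3O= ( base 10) 117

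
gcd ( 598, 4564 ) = 2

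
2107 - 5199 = -3092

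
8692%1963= 840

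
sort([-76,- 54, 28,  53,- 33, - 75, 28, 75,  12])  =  [ - 76,-75, - 54, - 33 , 12, 28,  28, 53,  75 ] 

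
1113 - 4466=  -3353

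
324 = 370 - 46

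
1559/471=3+146/471  =  3.31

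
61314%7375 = 2314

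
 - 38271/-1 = 38271/1 =38271.00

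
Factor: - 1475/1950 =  - 59/78= - 2^( - 1) * 3^( - 1)*13^( - 1) * 59^1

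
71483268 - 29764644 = 41718624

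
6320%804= 692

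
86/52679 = 86/52679  =  0.00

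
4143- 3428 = 715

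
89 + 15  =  104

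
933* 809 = 754797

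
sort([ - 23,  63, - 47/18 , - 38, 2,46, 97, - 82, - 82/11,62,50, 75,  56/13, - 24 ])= [ - 82, - 38, - 24, - 23, - 82/11, - 47/18,2, 56/13, 46,50,  62,63,75,97 ] 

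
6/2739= 2/913=0.00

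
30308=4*7577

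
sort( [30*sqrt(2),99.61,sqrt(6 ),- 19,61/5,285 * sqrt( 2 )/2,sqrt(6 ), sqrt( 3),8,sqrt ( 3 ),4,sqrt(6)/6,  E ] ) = [ - 19,sqrt( 6) /6, sqrt(3 ),sqrt(3),sqrt(6),  sqrt( 6),E, 4,8,61/5 , 30*sqrt (2),99.61, 285*sqrt(2)/2]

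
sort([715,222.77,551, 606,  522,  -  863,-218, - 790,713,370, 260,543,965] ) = [ - 863, - 790, - 218,222.77, 260,  370, 522,543, 551, 606,713, 715, 965 ] 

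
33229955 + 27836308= 61066263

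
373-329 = 44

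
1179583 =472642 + 706941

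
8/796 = 2/199 = 0.01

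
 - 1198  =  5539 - 6737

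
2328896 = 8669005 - 6340109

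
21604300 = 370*58390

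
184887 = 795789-610902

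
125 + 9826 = 9951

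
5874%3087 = 2787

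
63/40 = 63/40 = 1.57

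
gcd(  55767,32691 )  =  1923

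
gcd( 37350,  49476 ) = 6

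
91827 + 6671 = 98498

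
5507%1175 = 807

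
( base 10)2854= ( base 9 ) 3821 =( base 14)107c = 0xb26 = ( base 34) 2fw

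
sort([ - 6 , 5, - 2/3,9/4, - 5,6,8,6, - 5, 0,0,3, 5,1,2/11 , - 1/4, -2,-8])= [ - 8,  -  6,-5,-5, - 2, - 2/3,-1/4,0,0,2/11,1,9/4,3,  5 , 5,  6,6, 8] 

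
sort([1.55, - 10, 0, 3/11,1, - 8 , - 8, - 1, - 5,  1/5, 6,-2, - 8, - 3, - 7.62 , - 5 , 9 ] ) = [ - 10 , - 8, - 8 , - 8,-7.62, - 5 , - 5, - 3, - 2  , - 1, 0, 1/5,  3/11,1, 1.55, 6,9]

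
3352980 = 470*7134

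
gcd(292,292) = 292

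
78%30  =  18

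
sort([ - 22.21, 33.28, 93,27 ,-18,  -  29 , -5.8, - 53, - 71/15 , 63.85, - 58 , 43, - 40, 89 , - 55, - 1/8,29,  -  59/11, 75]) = [ -58,-55,-53,-40, - 29, - 22.21, - 18, - 5.8 ,-59/11, - 71/15, -1/8,27, 29, 33.28, 43, 63.85, 75, 89,93]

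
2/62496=1/31248 = 0.00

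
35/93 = 35/93 = 0.38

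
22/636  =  11/318=0.03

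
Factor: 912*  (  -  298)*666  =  -2^6*3^3*19^1 *37^1*149^1 =-181002816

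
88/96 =11/12= 0.92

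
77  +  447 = 524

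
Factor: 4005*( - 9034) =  -2^1*3^2*5^1*89^1*4517^1 =- 36181170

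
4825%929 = 180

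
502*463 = 232426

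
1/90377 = 1/90377= 0.00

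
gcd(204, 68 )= 68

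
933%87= 63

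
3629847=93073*39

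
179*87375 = 15640125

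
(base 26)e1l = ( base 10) 9511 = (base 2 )10010100100111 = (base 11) 7167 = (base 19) 176b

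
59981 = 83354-23373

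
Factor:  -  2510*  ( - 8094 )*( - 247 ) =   -  5018037180 = -2^2*3^1*5^1*13^1*19^2*71^1*251^1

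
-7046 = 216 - 7262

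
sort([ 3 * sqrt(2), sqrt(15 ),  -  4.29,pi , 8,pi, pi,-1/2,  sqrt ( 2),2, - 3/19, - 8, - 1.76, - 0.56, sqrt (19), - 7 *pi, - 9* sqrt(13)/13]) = [ - 7*pi, - 8, - 4.29, - 9*sqrt( 13)/13, - 1.76, - 0.56, - 1/2, - 3/19, sqrt( 2),2, pi,pi, pi, sqrt ( 15),3*sqrt( 2), sqrt(19), 8]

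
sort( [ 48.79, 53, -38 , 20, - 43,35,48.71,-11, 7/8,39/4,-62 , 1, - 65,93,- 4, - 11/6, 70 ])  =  [ - 65,-62, - 43,-38,-11, - 4,  -  11/6, 7/8, 1,39/4, 20 , 35,  48.71,48.79,53, 70,93]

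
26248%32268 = 26248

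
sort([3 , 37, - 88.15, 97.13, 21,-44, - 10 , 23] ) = [ - 88.15, - 44, - 10,3,21,  23,  37,  97.13]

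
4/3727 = 4/3727 = 0.00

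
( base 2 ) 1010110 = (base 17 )51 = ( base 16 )56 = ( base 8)126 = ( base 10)86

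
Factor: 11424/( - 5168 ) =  - 42/19  =  - 2^1*3^1*7^1 * 19^(-1 )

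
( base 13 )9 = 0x9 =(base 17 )9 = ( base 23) 9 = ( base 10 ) 9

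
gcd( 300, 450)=150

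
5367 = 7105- 1738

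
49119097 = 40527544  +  8591553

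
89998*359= 32309282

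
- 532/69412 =-1 + 2460/2479 = -0.01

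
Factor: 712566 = 2^1*3^2 * 31^1 * 1277^1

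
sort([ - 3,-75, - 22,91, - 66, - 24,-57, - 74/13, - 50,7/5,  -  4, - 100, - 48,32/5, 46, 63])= [ - 100,-75,-66, - 57, - 50, - 48, -24, - 22, - 74/13,-4,  -  3,  7/5, 32/5 , 46, 63,  91] 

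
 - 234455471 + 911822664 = 677367193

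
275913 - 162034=113879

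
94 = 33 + 61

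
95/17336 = 95/17336  =  0.01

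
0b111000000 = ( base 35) CS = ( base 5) 3243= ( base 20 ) 128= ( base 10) 448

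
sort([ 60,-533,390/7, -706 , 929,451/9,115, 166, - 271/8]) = [  -  706,  -  533, - 271/8, 451/9,390/7,60,115,166, 929 ] 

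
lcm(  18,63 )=126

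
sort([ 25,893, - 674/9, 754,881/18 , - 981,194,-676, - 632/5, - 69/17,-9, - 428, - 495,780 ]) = [- 981, - 676, - 495,- 428, - 632/5 , - 674/9, - 9, - 69/17, 25, 881/18, 194,754, 780, 893 ]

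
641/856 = 641/856 = 0.75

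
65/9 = 65/9 = 7.22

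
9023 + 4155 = 13178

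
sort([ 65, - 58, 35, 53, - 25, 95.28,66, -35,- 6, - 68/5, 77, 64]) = [ - 58, - 35, - 25, - 68/5, - 6,35,53, 64,65, 66,  77, 95.28]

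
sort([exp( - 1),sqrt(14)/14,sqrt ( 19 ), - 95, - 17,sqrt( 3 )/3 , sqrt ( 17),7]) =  [ -95, - 17,sqrt( 14 ) /14,exp( - 1),  sqrt (3)/3,sqrt( 17), sqrt( 19),  7 ] 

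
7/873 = 7/873 = 0.01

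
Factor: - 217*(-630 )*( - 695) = -2^1*3^2 * 5^2*7^2*31^1*139^1 =- 95013450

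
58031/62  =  58031/62 = 935.98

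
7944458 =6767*1174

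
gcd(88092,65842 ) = 2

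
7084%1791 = 1711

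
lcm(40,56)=280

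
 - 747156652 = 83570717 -830727369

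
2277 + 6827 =9104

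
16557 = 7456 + 9101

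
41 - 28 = 13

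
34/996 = 17/498 = 0.03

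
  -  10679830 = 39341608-50021438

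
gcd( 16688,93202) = 2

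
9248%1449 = 554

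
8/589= 8/589 = 0.01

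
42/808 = 21/404 = 0.05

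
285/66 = 95/22 = 4.32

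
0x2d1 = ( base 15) 331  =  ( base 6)3201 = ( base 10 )721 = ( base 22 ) 1ah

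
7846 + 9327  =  17173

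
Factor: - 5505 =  - 3^1*5^1*367^1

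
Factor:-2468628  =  -2^2*3^2*47^1* 1459^1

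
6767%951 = 110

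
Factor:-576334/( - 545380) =391/370 = 2^( - 1)*5^( - 1)*17^1*23^1*37^(  -  1)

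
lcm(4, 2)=4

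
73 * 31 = 2263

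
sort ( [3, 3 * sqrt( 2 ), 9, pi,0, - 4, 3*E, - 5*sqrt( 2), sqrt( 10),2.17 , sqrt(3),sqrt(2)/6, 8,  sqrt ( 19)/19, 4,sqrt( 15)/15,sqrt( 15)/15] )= [ - 5*sqrt( 2 ), - 4, 0, sqrt(19 ) /19,sqrt( 2)/6, sqrt( 15 ) /15, sqrt(15) /15, sqrt(3 )  ,  2.17, 3,pi, sqrt(10), 4, 3*sqrt( 2), 8, 3*E, 9] 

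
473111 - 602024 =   -  128913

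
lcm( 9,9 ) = 9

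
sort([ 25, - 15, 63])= [ - 15,  25, 63] 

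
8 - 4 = 4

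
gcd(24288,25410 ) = 66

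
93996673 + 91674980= 185671653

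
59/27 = 2 + 5/27 = 2.19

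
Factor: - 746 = -2^1*373^1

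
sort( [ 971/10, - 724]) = [ - 724, 971/10]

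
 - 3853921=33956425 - 37810346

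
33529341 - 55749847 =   -  22220506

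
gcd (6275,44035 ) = 5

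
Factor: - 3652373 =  - 3652373^1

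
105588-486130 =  - 380542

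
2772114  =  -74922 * (-37)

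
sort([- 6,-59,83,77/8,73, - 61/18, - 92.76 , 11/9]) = [ - 92.76, - 59, - 6, - 61/18, 11/9,77/8, 73, 83 ] 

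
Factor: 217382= 2^1*11^1*41^1 * 241^1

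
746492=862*866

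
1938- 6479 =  - 4541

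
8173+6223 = 14396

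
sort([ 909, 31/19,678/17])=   [31/19, 678/17,909]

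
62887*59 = 3710333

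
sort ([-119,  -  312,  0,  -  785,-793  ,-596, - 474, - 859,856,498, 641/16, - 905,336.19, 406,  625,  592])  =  [  -  905, - 859 ,-793, - 785, - 596, - 474, -312, - 119 , 0, 641/16, 336.19, 406,498 , 592, 625, 856 ] 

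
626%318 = 308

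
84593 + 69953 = 154546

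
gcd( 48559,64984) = 1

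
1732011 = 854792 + 877219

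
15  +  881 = 896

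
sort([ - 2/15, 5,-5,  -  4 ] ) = [-5,- 4, - 2/15, 5]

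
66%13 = 1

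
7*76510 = 535570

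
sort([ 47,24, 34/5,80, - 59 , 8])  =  [  -  59, 34/5, 8, 24,47,80]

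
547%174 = 25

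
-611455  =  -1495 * 409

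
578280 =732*790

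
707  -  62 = 645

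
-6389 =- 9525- - 3136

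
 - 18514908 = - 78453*236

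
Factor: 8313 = 3^1*17^1*163^1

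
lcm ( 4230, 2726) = 122670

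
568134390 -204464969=363669421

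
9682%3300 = 3082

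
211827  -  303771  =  -91944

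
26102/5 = 5220 + 2/5 = 5220.40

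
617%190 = 47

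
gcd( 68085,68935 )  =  85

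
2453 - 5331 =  - 2878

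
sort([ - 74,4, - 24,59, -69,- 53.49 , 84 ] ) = [ - 74,  -  69, -53.49,- 24,4, 59,84 ]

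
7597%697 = 627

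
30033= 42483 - 12450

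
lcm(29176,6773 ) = 379288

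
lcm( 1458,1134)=10206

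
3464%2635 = 829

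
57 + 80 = 137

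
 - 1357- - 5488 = 4131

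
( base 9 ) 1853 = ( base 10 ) 1425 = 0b10110010001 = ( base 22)2KH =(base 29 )1k4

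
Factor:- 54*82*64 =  - 283392 = - 2^8*3^3*41^1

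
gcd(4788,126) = 126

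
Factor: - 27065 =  - 5^1 * 5413^1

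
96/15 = 6 + 2/5 = 6.40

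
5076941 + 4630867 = 9707808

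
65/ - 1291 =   -  1 + 1226/1291 = -0.05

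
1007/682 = 1007/682 =1.48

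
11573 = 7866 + 3707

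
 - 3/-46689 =1/15563 = 0.00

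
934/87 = 10 + 64/87 = 10.74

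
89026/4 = 22256+ 1/2= 22256.50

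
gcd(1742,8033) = 1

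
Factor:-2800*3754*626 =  - 6580011200 = - 2^6*5^2 * 7^1  *313^1*1877^1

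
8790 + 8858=17648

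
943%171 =88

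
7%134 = 7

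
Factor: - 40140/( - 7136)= 45/8 = 2^( - 3) * 3^2 * 5^1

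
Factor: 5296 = 2^4*331^1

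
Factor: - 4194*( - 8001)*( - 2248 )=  - 75434324112=- 2^4 * 3^4*7^1*127^1*233^1*281^1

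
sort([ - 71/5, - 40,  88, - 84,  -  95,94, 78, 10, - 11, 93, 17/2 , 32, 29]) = [-95, - 84,-40, - 71/5,- 11, 17/2, 10, 29, 32,78, 88, 93, 94 ] 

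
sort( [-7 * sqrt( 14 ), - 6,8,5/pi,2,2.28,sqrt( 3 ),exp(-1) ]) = [-7*sqrt( 14) , - 6, exp ( - 1 ), 5/pi, sqrt( 3 ),2,2.28, 8]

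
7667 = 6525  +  1142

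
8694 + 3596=12290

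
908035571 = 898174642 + 9860929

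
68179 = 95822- 27643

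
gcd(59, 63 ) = 1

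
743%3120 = 743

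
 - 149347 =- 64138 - 85209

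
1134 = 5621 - 4487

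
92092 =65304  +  26788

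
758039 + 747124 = 1505163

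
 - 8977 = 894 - 9871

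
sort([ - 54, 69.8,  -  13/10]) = [ -54 ,  -  13/10, 69.8]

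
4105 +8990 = 13095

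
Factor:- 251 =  - 251^1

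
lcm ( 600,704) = 52800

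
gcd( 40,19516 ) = 4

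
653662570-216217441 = 437445129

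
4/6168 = 1/1542 = 0.00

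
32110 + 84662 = 116772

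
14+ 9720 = 9734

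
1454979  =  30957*47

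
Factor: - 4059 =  - 3^2*11^1*41^1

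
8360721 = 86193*97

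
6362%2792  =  778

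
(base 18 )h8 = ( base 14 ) 186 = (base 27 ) BH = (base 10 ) 314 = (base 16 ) 13a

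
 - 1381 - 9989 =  - 11370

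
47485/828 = 57 + 289/828 = 57.35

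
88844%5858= 974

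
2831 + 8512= 11343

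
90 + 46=136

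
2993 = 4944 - 1951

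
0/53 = 0=0.00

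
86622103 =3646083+82976020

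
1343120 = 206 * 6520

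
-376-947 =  - 1323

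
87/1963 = 87/1963 = 0.04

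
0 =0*781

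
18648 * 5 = 93240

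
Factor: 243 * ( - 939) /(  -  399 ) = 3^5*7^( - 1 )*19^(-1 )*313^1 = 76059/133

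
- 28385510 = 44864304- 73249814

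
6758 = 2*3379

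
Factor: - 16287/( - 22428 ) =61/84= 2^(-2)*3^(- 1) * 7^(-1)* 61^1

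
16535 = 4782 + 11753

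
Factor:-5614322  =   - 2^1*7^2*59^1 * 971^1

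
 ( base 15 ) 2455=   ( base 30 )8hk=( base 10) 7730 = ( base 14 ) 2b62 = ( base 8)17062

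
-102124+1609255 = 1507131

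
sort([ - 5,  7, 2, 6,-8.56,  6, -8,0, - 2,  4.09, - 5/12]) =[ - 8.56, - 8, - 5,-2, - 5/12,0, 2, 4.09 , 6,6,7 ] 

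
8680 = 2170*4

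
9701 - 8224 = 1477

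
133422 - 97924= 35498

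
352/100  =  3+13/25 = 3.52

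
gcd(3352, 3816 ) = 8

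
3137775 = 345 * 9095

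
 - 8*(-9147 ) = 73176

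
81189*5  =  405945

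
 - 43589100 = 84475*(- 516 )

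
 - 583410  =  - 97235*6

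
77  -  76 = 1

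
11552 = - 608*(-19)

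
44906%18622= 7662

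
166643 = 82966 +83677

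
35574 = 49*726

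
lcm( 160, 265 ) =8480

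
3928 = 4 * 982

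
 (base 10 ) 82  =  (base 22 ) 3g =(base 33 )2G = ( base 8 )122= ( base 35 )2c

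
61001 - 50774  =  10227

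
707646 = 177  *3998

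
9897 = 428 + 9469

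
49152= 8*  6144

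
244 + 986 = 1230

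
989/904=1 + 85/904 = 1.09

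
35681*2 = 71362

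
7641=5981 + 1660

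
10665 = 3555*3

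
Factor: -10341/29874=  - 9/26 = -2^(-1)*3^2 *13^(-1)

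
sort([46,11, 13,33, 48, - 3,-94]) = [ - 94, - 3,11, 13, 33, 46, 48]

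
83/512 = 83/512 = 0.16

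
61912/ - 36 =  - 15478/9 = - 1719.78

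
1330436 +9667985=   10998421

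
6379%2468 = 1443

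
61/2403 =61/2403 = 0.03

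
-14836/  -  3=4945  +  1/3 = 4945.33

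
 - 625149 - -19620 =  - 605529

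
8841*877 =7753557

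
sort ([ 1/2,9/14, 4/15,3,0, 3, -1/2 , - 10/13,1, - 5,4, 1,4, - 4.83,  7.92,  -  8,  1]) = [  -  8,  -  5, - 4.83, - 10/13,  -  1/2, 0, 4/15,1/2,9/14,1 , 1 , 1 , 3 , 3,4, 4,7.92 ] 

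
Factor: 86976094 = 2^1*137^1*317431^1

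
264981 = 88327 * 3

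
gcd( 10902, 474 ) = 474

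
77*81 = 6237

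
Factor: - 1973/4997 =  - 19^(-1)*263^( - 1)*1973^1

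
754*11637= 8774298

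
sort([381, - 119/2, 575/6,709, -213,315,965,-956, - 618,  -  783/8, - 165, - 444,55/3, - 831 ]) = [ - 956,-831,-618, - 444, - 213, - 165, - 783/8,- 119/2,55/3, 575/6,315,381,  709,965 ]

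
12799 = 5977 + 6822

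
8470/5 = 1694 =1694.00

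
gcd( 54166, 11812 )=2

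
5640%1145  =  1060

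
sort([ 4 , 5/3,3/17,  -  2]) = [-2, 3/17 , 5/3, 4]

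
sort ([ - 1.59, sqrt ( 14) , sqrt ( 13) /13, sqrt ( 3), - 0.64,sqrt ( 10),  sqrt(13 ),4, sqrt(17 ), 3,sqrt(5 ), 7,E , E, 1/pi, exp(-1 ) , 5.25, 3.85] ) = [-1.59, - 0.64, sqrt(13 )/13,1/pi, exp(-1),sqrt(3 ), sqrt ( 5), E, E, 3 , sqrt( 10), sqrt( 13) , sqrt ( 14 ), 3.85, 4, sqrt( 17),  5.25, 7]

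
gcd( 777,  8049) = 3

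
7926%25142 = 7926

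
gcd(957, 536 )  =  1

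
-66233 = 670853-737086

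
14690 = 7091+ 7599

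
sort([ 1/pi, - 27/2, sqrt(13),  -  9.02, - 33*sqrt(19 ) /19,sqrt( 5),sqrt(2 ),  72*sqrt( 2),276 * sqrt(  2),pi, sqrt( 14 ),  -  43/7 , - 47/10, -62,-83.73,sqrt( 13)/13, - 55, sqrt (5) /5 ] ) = [-83.73,-62, - 55,-27/2, - 9.02,-33 *sqrt( 19)/19,-43/7,- 47/10,sqrt( 13 ) /13, 1/pi, sqrt(5 )/5, sqrt( 2 ), sqrt( 5), pi, sqrt( 13 ),  sqrt(14), 72 * sqrt( 2),  276*sqrt (2 )] 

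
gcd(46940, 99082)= 2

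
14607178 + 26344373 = 40951551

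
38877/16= 2429+13/16=2429.81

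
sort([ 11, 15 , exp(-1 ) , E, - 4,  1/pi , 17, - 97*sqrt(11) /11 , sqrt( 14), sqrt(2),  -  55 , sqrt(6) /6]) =[ - 55,-97*sqrt( 11)/11,-4, 1/pi , exp( - 1 ), sqrt(6) /6 , sqrt( 2),E, sqrt( 14 ),11, 15,17]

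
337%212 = 125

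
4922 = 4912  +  10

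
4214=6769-2555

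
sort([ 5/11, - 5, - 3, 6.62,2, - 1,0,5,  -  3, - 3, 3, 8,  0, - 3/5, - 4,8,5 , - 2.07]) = [ - 5,-4, - 3, - 3 , - 3, - 2.07, - 1, - 3/5,0, 0, 5/11, 2,  3, 5 , 5 , 6.62,8,8] 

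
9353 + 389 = 9742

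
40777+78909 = 119686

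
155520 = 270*576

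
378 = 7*54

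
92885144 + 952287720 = 1045172864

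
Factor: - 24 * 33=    - 2^3*3^2 * 11^1 = - 792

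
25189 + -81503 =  - 56314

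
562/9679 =562/9679 = 0.06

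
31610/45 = 6322/9 = 702.44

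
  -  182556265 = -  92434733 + -90121532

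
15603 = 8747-  -  6856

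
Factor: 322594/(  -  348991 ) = -2^1*101^1 * 1597^1 * 348991^(  -  1)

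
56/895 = 56/895= 0.06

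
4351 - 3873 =478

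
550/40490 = 55/4049 = 0.01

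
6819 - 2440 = 4379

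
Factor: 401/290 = 2^( - 1 )*5^( - 1)*29^(- 1 ) * 401^1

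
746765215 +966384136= 1713149351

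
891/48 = 18+ 9/16  =  18.56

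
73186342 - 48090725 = 25095617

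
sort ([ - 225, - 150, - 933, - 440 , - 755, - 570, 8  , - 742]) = [ - 933,  -  755,-742, - 570, - 440,- 225, - 150, 8 ] 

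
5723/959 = 5723/959 = 5.97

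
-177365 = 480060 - 657425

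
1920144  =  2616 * 734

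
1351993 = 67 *20179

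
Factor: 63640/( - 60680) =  - 43/41=- 41^( - 1 )*43^1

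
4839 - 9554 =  - 4715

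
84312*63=5311656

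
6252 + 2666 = 8918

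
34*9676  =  328984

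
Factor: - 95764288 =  - 2^6*37^2*1093^1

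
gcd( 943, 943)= 943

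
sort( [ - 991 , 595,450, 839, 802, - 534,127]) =[ - 991, - 534 , 127, 450, 595,802,839 ] 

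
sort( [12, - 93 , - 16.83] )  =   [-93,-16.83,12 ]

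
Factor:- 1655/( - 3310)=2^( - 1) = 1/2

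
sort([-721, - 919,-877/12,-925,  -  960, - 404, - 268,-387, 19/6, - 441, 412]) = [- 960, - 925, - 919,- 721,-441,-404, - 387, - 268,- 877/12,  19/6 , 412 ]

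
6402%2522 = 1358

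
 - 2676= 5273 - 7949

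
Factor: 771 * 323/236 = 249033/236= 2^(-2) * 3^1 * 17^1*19^1*59^(-1)*257^1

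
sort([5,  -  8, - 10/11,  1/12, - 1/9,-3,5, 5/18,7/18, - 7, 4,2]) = [ - 8,-7, - 3,-10/11,-1/9 , 1/12, 5/18,7/18,  2 , 4, 5, 5]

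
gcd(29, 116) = 29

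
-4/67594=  - 2/33797 = - 0.00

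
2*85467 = 170934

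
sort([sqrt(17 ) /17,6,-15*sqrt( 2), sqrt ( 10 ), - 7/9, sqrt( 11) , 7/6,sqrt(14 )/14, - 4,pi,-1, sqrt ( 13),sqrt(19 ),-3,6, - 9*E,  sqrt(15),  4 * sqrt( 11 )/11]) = [ - 9*E, - 15*sqrt(2), - 4,  -  3,-1, - 7/9,sqrt ( 17)/17, sqrt(14)/14,  7/6,4*sqrt (11 ) /11,pi,sqrt (10 ), sqrt(11) , sqrt(13),sqrt ( 15), sqrt(19),6,6]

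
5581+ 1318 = 6899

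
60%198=60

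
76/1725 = 76/1725  =  0.04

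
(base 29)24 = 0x3E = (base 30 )22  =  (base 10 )62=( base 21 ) 2k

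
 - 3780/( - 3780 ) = 1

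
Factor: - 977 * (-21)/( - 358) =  - 2^( - 1)*3^1*7^1*179^( - 1)*977^1 = - 20517/358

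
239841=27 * 8883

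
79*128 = 10112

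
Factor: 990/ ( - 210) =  - 33/7 = - 3^1*7^(-1) * 11^1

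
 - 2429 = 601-3030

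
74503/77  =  6773/7 = 967.57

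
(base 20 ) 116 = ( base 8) 652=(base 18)15C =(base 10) 426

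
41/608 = 41/608 = 0.07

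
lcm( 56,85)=4760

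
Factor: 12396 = 2^2*3^1 * 1033^1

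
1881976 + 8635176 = 10517152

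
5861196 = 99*59204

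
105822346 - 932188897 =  -826366551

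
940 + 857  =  1797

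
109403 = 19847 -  - 89556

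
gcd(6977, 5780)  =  1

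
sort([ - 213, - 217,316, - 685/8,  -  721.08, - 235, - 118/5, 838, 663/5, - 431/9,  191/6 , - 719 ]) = [ - 721.08, - 719 , - 235, - 217 ,-213, - 685/8, - 431/9, - 118/5,191/6,663/5,316, 838]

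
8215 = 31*265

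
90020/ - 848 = -107 + 179/212= -106.16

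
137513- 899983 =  - 762470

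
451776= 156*2896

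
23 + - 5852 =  - 5829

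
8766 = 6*1461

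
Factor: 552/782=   2^2 * 3^1*17^( - 1) = 12/17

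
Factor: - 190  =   - 2^1 * 5^1*19^1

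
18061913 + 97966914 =116028827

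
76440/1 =76440 = 76440.00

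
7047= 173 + 6874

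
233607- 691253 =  - 457646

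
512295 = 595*861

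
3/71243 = 3/71243= 0.00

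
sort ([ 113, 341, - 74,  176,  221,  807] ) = [ - 74,113,176, 221,  341 , 807 ] 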